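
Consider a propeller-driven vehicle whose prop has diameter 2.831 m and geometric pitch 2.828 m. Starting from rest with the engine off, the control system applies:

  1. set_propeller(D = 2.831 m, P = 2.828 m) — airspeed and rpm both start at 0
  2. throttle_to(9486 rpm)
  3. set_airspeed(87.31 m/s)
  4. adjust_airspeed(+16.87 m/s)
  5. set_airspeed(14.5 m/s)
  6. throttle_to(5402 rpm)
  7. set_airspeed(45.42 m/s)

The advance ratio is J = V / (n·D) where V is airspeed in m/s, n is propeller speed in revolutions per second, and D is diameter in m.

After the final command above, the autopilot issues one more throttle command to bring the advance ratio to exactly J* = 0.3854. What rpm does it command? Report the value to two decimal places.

set_propeller: D = 2.831 m, P = 2.828 m (p = P/D = 0.998940); state ← (V=0, rpm=0)
throttle_to(9486): rpm ← 9486
set_airspeed(87.31): V ← 87.31 m/s
adjust_airspeed(+16.87): V ← 87.31 +16.87 = 104.18 m/s
set_airspeed(14.5): V ← 14.5 m/s
throttle_to(5402): rpm ← 5402
set_airspeed(45.42): V ← 45.42 m/s
final state: V = 45.42 m/s, rpm = 5402 → n = rpm/60 = 90.033333 rev/s
target J* = 0.3854; solve J* = V/(n·D) for n: n = V/(J*·D) = 45.42/(0.3854 × 2.831) = 41.628959 rev/s
rpm = 60·n = 2497.737537

rpm = 2497.74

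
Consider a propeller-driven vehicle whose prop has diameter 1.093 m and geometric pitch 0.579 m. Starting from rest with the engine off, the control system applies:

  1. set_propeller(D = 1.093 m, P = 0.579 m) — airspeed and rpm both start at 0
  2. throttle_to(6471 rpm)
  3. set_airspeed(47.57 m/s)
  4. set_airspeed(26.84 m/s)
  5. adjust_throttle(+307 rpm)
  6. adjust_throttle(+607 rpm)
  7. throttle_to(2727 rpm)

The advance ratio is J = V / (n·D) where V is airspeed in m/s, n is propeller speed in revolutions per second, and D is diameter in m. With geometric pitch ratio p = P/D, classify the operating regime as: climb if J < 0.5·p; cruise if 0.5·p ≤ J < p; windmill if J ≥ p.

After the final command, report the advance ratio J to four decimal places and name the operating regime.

J = 0.5403, regime = windmill

set_propeller: D = 1.093 m, P = 0.579 m (p = P/D = 0.529735); state ← (V=0, rpm=0)
throttle_to(6471): rpm ← 6471
set_airspeed(47.57): V ← 47.57 m/s
set_airspeed(26.84): V ← 26.84 m/s
adjust_throttle(+307): rpm ← 6471 +307 = 6778
adjust_throttle(+607): rpm ← 6778 +607 = 7385
throttle_to(2727): rpm ← 2727
final state: V = 26.84 m/s, rpm = 2727 → n = rpm/60 = 45.450000 rev/s
J = V / (n·D) = 26.84 / (45.450000 × 1.093) = 0.540292
regime bands: climb J<0.2649 | cruise [0.2649, 0.5297) | windmill J≥0.5297
J = 0.5403 → windmill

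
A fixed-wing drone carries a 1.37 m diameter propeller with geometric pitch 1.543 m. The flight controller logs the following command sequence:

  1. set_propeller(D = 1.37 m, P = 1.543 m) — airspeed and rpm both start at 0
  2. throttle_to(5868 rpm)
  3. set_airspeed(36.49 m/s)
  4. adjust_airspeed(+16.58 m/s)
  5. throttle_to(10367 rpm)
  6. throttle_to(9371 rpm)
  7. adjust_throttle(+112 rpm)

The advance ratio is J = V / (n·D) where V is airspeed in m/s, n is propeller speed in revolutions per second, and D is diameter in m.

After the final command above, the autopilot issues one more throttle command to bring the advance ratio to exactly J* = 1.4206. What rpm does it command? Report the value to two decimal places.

set_propeller: D = 1.37 m, P = 1.543 m (p = P/D = 1.126277); state ← (V=0, rpm=0)
throttle_to(5868): rpm ← 5868
set_airspeed(36.49): V ← 36.49 m/s
adjust_airspeed(+16.58): V ← 36.49 +16.58 = 53.07 m/s
throttle_to(10367): rpm ← 10367
throttle_to(9371): rpm ← 9371
adjust_throttle(+112): rpm ← 9371 +112 = 9483
final state: V = 53.07 m/s, rpm = 9483 → n = rpm/60 = 158.050000 rev/s
target J* = 1.4206; solve J* = V/(n·D) for n: n = V/(J*·D) = 53.07/(1.4206 × 1.37) = 27.268215 rev/s
rpm = 60·n = 1636.092902

rpm = 1636.09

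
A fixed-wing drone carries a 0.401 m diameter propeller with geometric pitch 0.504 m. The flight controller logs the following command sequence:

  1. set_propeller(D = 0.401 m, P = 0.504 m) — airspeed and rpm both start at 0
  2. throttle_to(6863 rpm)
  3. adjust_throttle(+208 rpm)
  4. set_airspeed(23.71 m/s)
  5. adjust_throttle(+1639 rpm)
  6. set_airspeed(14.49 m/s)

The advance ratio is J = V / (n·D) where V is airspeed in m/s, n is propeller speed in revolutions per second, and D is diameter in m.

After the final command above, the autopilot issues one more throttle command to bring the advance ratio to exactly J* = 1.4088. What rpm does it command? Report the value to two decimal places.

set_propeller: D = 0.401 m, P = 0.504 m (p = P/D = 1.256858); state ← (V=0, rpm=0)
throttle_to(6863): rpm ← 6863
adjust_throttle(+208): rpm ← 6863 +208 = 7071
set_airspeed(23.71): V ← 23.71 m/s
adjust_throttle(+1639): rpm ← 7071 +1639 = 8710
set_airspeed(14.49): V ← 14.49 m/s
final state: V = 14.49 m/s, rpm = 8710 → n = rpm/60 = 145.166667 rev/s
target J* = 1.4088; solve J* = V/(n·D) for n: n = V/(J*·D) = 14.49/(1.4088 × 0.401) = 25.649250 rev/s
rpm = 60·n = 1538.954998

rpm = 1538.95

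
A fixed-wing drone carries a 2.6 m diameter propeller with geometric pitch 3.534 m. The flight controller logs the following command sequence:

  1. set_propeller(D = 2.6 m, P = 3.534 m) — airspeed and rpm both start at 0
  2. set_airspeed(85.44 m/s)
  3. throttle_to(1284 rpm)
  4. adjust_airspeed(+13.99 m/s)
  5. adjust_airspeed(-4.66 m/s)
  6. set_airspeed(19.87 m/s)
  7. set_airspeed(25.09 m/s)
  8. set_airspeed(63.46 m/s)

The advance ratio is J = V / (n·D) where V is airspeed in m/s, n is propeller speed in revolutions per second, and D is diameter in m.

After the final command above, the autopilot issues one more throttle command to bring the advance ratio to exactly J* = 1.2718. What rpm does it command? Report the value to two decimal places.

set_propeller: D = 2.6 m, P = 3.534 m (p = P/D = 1.359231); state ← (V=0, rpm=0)
set_airspeed(85.44): V ← 85.44 m/s
throttle_to(1284): rpm ← 1284
adjust_airspeed(+13.99): V ← 85.44 +13.99 = 99.43 m/s
adjust_airspeed(-4.66): V ← 99.43 -4.66 = 94.77 m/s
set_airspeed(19.87): V ← 19.87 m/s
set_airspeed(25.09): V ← 25.09 m/s
set_airspeed(63.46): V ← 63.46 m/s
final state: V = 63.46 m/s, rpm = 1284 → n = rpm/60 = 21.400000 rev/s
target J* = 1.2718; solve J* = V/(n·D) for n: n = V/(J*·D) = 63.46/(1.2718 × 2.6) = 19.191455 rev/s
rpm = 60·n = 1151.487292

rpm = 1151.49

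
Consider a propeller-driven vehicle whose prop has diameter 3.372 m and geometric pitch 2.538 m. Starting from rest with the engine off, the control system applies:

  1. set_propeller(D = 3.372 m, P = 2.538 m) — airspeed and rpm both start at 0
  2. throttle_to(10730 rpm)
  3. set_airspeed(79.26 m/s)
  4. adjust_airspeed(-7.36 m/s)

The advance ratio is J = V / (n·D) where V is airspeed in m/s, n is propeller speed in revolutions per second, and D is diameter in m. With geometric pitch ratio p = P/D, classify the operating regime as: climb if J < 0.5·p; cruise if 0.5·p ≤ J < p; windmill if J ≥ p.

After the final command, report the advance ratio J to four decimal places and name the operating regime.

J = 0.1192, regime = climb

set_propeller: D = 3.372 m, P = 2.538 m (p = P/D = 0.752669); state ← (V=0, rpm=0)
throttle_to(10730): rpm ← 10730
set_airspeed(79.26): V ← 79.26 m/s
adjust_airspeed(-7.36): V ← 79.26 -7.36 = 71.9 m/s
final state: V = 71.9 m/s, rpm = 10730 → n = rpm/60 = 178.833333 rev/s
J = V / (n·D) = 71.9 / (178.833333 × 3.372) = 0.119232
regime bands: climb J<0.3763 | cruise [0.3763, 0.7527) | windmill J≥0.7527
J = 0.1192 → climb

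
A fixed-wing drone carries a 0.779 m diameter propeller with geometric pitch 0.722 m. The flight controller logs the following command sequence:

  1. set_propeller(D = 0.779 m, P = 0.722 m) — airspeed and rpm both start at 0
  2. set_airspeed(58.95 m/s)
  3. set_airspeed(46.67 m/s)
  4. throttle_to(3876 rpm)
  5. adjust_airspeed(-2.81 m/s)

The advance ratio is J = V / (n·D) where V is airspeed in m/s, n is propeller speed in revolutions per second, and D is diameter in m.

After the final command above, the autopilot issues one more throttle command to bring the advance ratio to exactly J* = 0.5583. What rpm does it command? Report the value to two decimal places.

rpm = 6050.83

set_propeller: D = 0.779 m, P = 0.722 m (p = P/D = 0.926829); state ← (V=0, rpm=0)
set_airspeed(58.95): V ← 58.95 m/s
set_airspeed(46.67): V ← 46.67 m/s
throttle_to(3876): rpm ← 3876
adjust_airspeed(-2.81): V ← 46.67 -2.81 = 43.86 m/s
final state: V = 43.86 m/s, rpm = 3876 → n = rpm/60 = 64.600000 rev/s
target J* = 0.5583; solve J* = V/(n·D) for n: n = V/(J*·D) = 43.86/(0.5583 × 0.779) = 100.847130 rev/s
rpm = 60·n = 6050.827781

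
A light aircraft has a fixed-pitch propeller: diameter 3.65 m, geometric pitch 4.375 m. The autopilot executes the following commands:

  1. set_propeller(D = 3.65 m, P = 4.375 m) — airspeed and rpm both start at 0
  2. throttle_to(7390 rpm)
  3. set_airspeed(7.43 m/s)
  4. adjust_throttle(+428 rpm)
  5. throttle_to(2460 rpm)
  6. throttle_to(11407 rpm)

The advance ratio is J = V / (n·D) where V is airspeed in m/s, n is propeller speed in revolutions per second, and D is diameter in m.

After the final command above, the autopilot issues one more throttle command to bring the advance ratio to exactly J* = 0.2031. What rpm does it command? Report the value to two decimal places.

rpm = 601.36

set_propeller: D = 3.65 m, P = 4.375 m (p = P/D = 1.198630); state ← (V=0, rpm=0)
throttle_to(7390): rpm ← 7390
set_airspeed(7.43): V ← 7.43 m/s
adjust_throttle(+428): rpm ← 7390 +428 = 7818
throttle_to(2460): rpm ← 2460
throttle_to(11407): rpm ← 11407
final state: V = 7.43 m/s, rpm = 11407 → n = rpm/60 = 190.116667 rev/s
target J* = 0.2031; solve J* = V/(n·D) for n: n = V/(J*·D) = 7.43/(0.2031 × 3.65) = 10.022730 rev/s
rpm = 60·n = 601.363793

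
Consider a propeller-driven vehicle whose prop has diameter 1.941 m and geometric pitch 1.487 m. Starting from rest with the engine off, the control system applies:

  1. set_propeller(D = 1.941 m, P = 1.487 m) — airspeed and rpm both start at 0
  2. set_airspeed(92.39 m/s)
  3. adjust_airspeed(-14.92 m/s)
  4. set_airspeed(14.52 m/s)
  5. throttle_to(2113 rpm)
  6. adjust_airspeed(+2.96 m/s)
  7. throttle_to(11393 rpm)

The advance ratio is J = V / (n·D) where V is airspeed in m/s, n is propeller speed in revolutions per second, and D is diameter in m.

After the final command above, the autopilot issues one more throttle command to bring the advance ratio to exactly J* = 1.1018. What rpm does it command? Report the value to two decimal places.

rpm = 490.42

set_propeller: D = 1.941 m, P = 1.487 m (p = P/D = 0.766100); state ← (V=0, rpm=0)
set_airspeed(92.39): V ← 92.39 m/s
adjust_airspeed(-14.92): V ← 92.39 -14.92 = 77.47 m/s
set_airspeed(14.52): V ← 14.52 m/s
throttle_to(2113): rpm ← 2113
adjust_airspeed(+2.96): V ← 14.52 +2.96 = 17.48 m/s
throttle_to(11393): rpm ← 11393
final state: V = 17.48 m/s, rpm = 11393 → n = rpm/60 = 189.883333 rev/s
target J* = 1.1018; solve J* = V/(n·D) for n: n = V/(J*·D) = 17.48/(1.1018 × 1.941) = 8.173595 rev/s
rpm = 60·n = 490.415711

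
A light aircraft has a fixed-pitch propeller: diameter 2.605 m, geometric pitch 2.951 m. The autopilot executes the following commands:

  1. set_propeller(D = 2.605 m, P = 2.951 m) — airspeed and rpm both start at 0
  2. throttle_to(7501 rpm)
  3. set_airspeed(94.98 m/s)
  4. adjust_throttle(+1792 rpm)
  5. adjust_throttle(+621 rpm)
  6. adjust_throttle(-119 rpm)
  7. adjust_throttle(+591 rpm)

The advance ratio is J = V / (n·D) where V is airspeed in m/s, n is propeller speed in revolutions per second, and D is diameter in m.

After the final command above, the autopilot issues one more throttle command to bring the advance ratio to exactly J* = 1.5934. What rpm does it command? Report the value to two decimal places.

rpm = 1372.94

set_propeller: D = 2.605 m, P = 2.951 m (p = P/D = 1.132821); state ← (V=0, rpm=0)
throttle_to(7501): rpm ← 7501
set_airspeed(94.98): V ← 94.98 m/s
adjust_throttle(+1792): rpm ← 7501 +1792 = 9293
adjust_throttle(+621): rpm ← 9293 +621 = 9914
adjust_throttle(-119): rpm ← 9914 -119 = 9795
adjust_throttle(+591): rpm ← 9795 +591 = 10386
final state: V = 94.98 m/s, rpm = 10386 → n = rpm/60 = 173.100000 rev/s
target J* = 1.5934; solve J* = V/(n·D) for n: n = V/(J*·D) = 94.98/(1.5934 × 2.605) = 22.882297 rev/s
rpm = 60·n = 1372.937841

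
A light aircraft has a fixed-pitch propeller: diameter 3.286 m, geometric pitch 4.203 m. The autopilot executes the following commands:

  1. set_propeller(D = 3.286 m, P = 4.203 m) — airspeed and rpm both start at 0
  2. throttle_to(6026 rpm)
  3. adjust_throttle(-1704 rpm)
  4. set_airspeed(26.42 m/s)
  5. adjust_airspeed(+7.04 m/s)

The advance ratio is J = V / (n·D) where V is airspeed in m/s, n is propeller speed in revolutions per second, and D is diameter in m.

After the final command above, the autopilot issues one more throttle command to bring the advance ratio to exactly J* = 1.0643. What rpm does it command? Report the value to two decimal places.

rpm = 574.04

set_propeller: D = 3.286 m, P = 4.203 m (p = P/D = 1.279063); state ← (V=0, rpm=0)
throttle_to(6026): rpm ← 6026
adjust_throttle(-1704): rpm ← 6026 -1704 = 4322
set_airspeed(26.42): V ← 26.42 m/s
adjust_airspeed(+7.04): V ← 26.42 +7.04 = 33.46 m/s
final state: V = 33.46 m/s, rpm = 4322 → n = rpm/60 = 72.033333 rev/s
target J* = 1.0643; solve J* = V/(n·D) for n: n = V/(J*·D) = 33.46/(1.0643 × 3.286) = 9.567408 rev/s
rpm = 60·n = 574.044507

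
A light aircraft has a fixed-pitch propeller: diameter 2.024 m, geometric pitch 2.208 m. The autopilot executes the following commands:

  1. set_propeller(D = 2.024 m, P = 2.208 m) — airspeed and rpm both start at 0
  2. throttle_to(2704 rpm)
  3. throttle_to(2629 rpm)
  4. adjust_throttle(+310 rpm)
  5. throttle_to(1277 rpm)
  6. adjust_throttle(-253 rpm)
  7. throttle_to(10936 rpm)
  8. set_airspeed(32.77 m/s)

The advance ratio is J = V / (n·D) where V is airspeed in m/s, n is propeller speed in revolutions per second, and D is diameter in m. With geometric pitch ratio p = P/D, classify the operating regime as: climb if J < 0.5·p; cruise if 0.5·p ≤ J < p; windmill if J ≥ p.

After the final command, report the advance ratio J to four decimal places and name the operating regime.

J = 0.0888, regime = climb

set_propeller: D = 2.024 m, P = 2.208 m (p = P/D = 1.090909); state ← (V=0, rpm=0)
throttle_to(2704): rpm ← 2704
throttle_to(2629): rpm ← 2629
adjust_throttle(+310): rpm ← 2629 +310 = 2939
throttle_to(1277): rpm ← 1277
adjust_throttle(-253): rpm ← 1277 -253 = 1024
throttle_to(10936): rpm ← 10936
set_airspeed(32.77): V ← 32.77 m/s
final state: V = 32.77 m/s, rpm = 10936 → n = rpm/60 = 182.266667 rev/s
J = V / (n·D) = 32.77 / (182.266667 × 2.024) = 0.088830
regime bands: climb J<0.5455 | cruise [0.5455, 1.0909) | windmill J≥1.0909
J = 0.0888 → climb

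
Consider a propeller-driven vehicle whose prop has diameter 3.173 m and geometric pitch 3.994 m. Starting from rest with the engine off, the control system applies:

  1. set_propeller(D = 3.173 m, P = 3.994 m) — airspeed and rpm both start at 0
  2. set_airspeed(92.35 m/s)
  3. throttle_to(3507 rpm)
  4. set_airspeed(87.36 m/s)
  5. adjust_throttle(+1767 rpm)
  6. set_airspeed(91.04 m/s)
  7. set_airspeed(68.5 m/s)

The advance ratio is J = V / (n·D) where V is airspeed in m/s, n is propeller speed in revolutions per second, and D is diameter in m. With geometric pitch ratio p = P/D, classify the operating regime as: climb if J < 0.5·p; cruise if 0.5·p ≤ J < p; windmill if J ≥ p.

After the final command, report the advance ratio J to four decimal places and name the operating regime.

J = 0.2456, regime = climb

set_propeller: D = 3.173 m, P = 3.994 m (p = P/D = 1.258746); state ← (V=0, rpm=0)
set_airspeed(92.35): V ← 92.35 m/s
throttle_to(3507): rpm ← 3507
set_airspeed(87.36): V ← 87.36 m/s
adjust_throttle(+1767): rpm ← 3507 +1767 = 5274
set_airspeed(91.04): V ← 91.04 m/s
set_airspeed(68.5): V ← 68.5 m/s
final state: V = 68.5 m/s, rpm = 5274 → n = rpm/60 = 87.900000 rev/s
J = V / (n·D) = 68.5 / (87.900000 × 3.173) = 0.245602
regime bands: climb J<0.6294 | cruise [0.6294, 1.2587) | windmill J≥1.2587
J = 0.2456 → climb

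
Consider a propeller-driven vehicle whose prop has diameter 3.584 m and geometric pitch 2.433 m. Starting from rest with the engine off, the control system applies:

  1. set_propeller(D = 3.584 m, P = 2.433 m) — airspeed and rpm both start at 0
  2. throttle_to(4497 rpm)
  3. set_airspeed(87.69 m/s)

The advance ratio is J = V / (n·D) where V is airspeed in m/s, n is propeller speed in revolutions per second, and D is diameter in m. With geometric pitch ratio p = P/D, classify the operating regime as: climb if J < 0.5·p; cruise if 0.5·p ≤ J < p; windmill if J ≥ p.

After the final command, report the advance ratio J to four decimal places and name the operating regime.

set_propeller: D = 3.584 m, P = 2.433 m (p = P/D = 0.678850); state ← (V=0, rpm=0)
throttle_to(4497): rpm ← 4497
set_airspeed(87.69): V ← 87.69 m/s
final state: V = 87.69 m/s, rpm = 4497 → n = rpm/60 = 74.950000 rev/s
J = V / (n·D) = 87.69 / (74.950000 × 3.584) = 0.326445
regime bands: climb J<0.3394 | cruise [0.3394, 0.6789) | windmill J≥0.6789
J = 0.3264 → climb

J = 0.3264, regime = climb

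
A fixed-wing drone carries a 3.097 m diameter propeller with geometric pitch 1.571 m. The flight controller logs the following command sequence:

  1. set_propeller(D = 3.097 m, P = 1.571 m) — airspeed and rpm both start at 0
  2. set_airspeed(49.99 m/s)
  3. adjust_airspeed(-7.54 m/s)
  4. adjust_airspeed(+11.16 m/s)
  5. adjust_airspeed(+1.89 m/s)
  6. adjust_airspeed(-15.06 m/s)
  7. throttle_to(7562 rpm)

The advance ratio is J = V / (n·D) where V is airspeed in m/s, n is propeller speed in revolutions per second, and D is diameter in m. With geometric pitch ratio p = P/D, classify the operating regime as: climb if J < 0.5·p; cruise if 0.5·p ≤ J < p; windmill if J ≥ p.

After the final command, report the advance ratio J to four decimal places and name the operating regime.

J = 0.1036, regime = climb

set_propeller: D = 3.097 m, P = 1.571 m (p = P/D = 0.507265); state ← (V=0, rpm=0)
set_airspeed(49.99): V ← 49.99 m/s
adjust_airspeed(-7.54): V ← 49.99 -7.54 = 42.45 m/s
adjust_airspeed(+11.16): V ← 42.45 +11.16 = 53.61 m/s
adjust_airspeed(+1.89): V ← 53.61 +1.89 = 55.5 m/s
adjust_airspeed(-15.06): V ← 55.5 -15.06 = 40.44 m/s
throttle_to(7562): rpm ← 7562
final state: V = 40.44 m/s, rpm = 7562 → n = rpm/60 = 126.033333 rev/s
J = V / (n·D) = 40.44 / (126.033333 × 3.097) = 0.103606
regime bands: climb J<0.2536 | cruise [0.2536, 0.5073) | windmill J≥0.5073
J = 0.1036 → climb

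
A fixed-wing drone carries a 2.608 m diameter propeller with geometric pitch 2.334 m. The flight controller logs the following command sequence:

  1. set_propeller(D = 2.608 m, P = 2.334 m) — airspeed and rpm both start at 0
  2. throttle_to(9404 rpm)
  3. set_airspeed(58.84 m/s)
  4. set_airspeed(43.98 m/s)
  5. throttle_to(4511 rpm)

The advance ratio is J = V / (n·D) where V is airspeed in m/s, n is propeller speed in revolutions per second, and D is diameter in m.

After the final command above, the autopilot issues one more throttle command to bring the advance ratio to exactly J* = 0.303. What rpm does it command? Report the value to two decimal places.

rpm = 3339.31

set_propeller: D = 2.608 m, P = 2.334 m (p = P/D = 0.894939); state ← (V=0, rpm=0)
throttle_to(9404): rpm ← 9404
set_airspeed(58.84): V ← 58.84 m/s
set_airspeed(43.98): V ← 43.98 m/s
throttle_to(4511): rpm ← 4511
final state: V = 43.98 m/s, rpm = 4511 → n = rpm/60 = 75.183333 rev/s
target J* = 0.303; solve J* = V/(n·D) for n: n = V/(J*·D) = 43.98/(0.303 × 2.608) = 55.655105 rev/s
rpm = 60·n = 3339.306323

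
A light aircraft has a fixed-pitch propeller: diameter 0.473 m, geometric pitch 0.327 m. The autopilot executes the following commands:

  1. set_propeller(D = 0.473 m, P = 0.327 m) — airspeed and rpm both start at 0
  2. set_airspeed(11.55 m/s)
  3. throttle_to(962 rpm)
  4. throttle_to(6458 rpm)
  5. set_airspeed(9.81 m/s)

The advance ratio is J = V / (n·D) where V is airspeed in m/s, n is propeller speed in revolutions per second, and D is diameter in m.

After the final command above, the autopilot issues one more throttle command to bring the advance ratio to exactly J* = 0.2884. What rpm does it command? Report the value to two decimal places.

set_propeller: D = 0.473 m, P = 0.327 m (p = P/D = 0.691332); state ← (V=0, rpm=0)
set_airspeed(11.55): V ← 11.55 m/s
throttle_to(962): rpm ← 962
throttle_to(6458): rpm ← 6458
set_airspeed(9.81): V ← 9.81 m/s
final state: V = 9.81 m/s, rpm = 6458 → n = rpm/60 = 107.633333 rev/s
target J* = 0.2884; solve J* = V/(n·D) for n: n = V/(J*·D) = 9.81/(0.2884 × 0.473) = 71.913862 rev/s
rpm = 60·n = 4314.831703

rpm = 4314.83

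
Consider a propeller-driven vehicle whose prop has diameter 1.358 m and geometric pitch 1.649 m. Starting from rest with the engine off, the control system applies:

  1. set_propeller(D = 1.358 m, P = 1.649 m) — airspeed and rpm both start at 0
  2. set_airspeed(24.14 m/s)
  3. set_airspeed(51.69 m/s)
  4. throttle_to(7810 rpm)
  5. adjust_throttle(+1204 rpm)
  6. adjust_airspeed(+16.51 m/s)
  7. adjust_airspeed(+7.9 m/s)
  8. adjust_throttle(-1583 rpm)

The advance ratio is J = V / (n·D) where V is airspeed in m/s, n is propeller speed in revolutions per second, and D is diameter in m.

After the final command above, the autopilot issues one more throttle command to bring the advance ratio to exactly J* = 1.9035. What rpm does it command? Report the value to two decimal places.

rpm = 1766.38

set_propeller: D = 1.358 m, P = 1.649 m (p = P/D = 1.214286); state ← (V=0, rpm=0)
set_airspeed(24.14): V ← 24.14 m/s
set_airspeed(51.69): V ← 51.69 m/s
throttle_to(7810): rpm ← 7810
adjust_throttle(+1204): rpm ← 7810 +1204 = 9014
adjust_airspeed(+16.51): V ← 51.69 +16.51 = 68.2 m/s
adjust_airspeed(+7.9): V ← 68.2 +7.9 = 76.1 m/s
adjust_throttle(-1583): rpm ← 9014 -1583 = 7431
final state: V = 76.1 m/s, rpm = 7431 → n = rpm/60 = 123.850000 rev/s
target J* = 1.9035; solve J* = V/(n·D) for n: n = V/(J*·D) = 76.1/(1.9035 × 1.358) = 29.439607 rev/s
rpm = 60·n = 1766.376410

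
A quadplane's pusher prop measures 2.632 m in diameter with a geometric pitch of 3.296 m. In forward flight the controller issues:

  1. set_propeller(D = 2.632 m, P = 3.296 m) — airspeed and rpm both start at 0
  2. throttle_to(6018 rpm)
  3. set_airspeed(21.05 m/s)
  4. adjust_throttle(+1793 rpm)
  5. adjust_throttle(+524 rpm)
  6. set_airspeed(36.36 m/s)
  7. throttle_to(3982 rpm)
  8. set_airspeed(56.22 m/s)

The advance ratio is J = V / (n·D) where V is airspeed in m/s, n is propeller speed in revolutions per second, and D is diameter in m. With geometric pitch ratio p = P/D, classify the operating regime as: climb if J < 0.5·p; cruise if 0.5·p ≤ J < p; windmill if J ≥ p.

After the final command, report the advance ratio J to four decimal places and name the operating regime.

set_propeller: D = 2.632 m, P = 3.296 m (p = P/D = 1.252280); state ← (V=0, rpm=0)
throttle_to(6018): rpm ← 6018
set_airspeed(21.05): V ← 21.05 m/s
adjust_throttle(+1793): rpm ← 6018 +1793 = 7811
adjust_throttle(+524): rpm ← 7811 +524 = 8335
set_airspeed(36.36): V ← 36.36 m/s
throttle_to(3982): rpm ← 3982
set_airspeed(56.22): V ← 56.22 m/s
final state: V = 56.22 m/s, rpm = 3982 → n = rpm/60 = 66.366667 rev/s
J = V / (n·D) = 56.22 / (66.366667 × 2.632) = 0.321851
regime bands: climb J<0.6261 | cruise [0.6261, 1.2523) | windmill J≥1.2523
J = 0.3219 → climb

J = 0.3219, regime = climb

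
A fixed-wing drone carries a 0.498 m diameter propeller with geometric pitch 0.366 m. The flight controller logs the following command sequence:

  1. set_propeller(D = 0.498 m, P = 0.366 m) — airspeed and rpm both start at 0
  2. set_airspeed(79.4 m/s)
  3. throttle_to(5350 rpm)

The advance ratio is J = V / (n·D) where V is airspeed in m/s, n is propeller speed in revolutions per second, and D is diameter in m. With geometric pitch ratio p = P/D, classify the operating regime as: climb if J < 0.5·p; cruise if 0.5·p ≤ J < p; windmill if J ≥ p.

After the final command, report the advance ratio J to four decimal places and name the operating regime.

set_propeller: D = 0.498 m, P = 0.366 m (p = P/D = 0.734940); state ← (V=0, rpm=0)
set_airspeed(79.4): V ← 79.4 m/s
throttle_to(5350): rpm ← 5350
final state: V = 79.4 m/s, rpm = 5350 → n = rpm/60 = 89.166667 rev/s
J = V / (n·D) = 79.4 / (89.166667 × 0.498) = 1.788087
regime bands: climb J<0.3675 | cruise [0.3675, 0.7349) | windmill J≥0.7349
J = 1.7881 → windmill

J = 1.7881, regime = windmill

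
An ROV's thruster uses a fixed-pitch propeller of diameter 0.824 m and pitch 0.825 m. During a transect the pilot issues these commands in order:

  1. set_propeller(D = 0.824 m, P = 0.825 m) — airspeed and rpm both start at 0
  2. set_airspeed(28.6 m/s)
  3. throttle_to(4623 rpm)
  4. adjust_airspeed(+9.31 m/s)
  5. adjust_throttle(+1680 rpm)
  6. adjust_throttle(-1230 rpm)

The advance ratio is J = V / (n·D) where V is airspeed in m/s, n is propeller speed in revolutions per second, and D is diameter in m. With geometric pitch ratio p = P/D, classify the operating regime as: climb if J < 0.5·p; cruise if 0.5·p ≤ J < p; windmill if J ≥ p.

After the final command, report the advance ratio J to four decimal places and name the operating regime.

set_propeller: D = 0.824 m, P = 0.825 m (p = P/D = 1.001214); state ← (V=0, rpm=0)
set_airspeed(28.6): V ← 28.6 m/s
throttle_to(4623): rpm ← 4623
adjust_airspeed(+9.31): V ← 28.6 +9.31 = 37.91 m/s
adjust_throttle(+1680): rpm ← 4623 +1680 = 6303
adjust_throttle(-1230): rpm ← 6303 -1230 = 5073
final state: V = 37.91 m/s, rpm = 5073 → n = rpm/60 = 84.550000 rev/s
J = V / (n·D) = 37.91 / (84.550000 × 0.824) = 0.544143
regime bands: climb J<0.5006 | cruise [0.5006, 1.0012) | windmill J≥1.0012
J = 0.5441 → cruise

J = 0.5441, regime = cruise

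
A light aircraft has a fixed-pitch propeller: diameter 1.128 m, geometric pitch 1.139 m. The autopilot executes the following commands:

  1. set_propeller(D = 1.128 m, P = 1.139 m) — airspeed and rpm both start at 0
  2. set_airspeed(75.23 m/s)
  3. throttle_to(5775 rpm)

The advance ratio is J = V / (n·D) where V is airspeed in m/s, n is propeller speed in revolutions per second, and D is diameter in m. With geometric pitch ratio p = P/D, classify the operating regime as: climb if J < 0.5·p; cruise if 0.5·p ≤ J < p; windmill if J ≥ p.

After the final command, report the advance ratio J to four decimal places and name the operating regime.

set_propeller: D = 1.128 m, P = 1.139 m (p = P/D = 1.009752); state ← (V=0, rpm=0)
set_airspeed(75.23): V ← 75.23 m/s
throttle_to(5775): rpm ← 5775
final state: V = 75.23 m/s, rpm = 5775 → n = rpm/60 = 96.250000 rev/s
J = V / (n·D) = 75.23 / (96.250000 × 1.128) = 0.692917
regime bands: climb J<0.5049 | cruise [0.5049, 1.0098) | windmill J≥1.0098
J = 0.6929 → cruise

J = 0.6929, regime = cruise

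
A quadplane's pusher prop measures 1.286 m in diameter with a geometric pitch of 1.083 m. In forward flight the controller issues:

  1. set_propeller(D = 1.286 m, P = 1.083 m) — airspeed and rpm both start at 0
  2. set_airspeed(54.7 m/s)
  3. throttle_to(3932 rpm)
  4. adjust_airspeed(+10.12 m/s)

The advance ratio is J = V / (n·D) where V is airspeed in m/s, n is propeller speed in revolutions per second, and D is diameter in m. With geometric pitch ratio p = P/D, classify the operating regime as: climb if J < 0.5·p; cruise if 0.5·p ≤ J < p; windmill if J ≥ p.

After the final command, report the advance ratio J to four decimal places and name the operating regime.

J = 0.7691, regime = cruise

set_propeller: D = 1.286 m, P = 1.083 m (p = P/D = 0.842146); state ← (V=0, rpm=0)
set_airspeed(54.7): V ← 54.7 m/s
throttle_to(3932): rpm ← 3932
adjust_airspeed(+10.12): V ← 54.7 +10.12 = 64.82 m/s
final state: V = 64.82 m/s, rpm = 3932 → n = rpm/60 = 65.533333 rev/s
J = V / (n·D) = 64.82 / (65.533333 × 1.286) = 0.769141
regime bands: climb J<0.4211 | cruise [0.4211, 0.8421) | windmill J≥0.8421
J = 0.7691 → cruise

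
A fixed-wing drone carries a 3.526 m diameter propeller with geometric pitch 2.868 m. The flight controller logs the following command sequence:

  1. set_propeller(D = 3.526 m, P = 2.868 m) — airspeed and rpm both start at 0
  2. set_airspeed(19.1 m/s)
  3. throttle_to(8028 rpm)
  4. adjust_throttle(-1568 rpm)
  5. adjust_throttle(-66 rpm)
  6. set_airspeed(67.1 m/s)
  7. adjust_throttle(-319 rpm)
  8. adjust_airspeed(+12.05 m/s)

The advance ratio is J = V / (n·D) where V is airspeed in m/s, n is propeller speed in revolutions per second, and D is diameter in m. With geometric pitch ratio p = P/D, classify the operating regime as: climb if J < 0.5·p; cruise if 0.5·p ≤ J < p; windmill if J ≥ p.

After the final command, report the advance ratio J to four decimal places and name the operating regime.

set_propeller: D = 3.526 m, P = 2.868 m (p = P/D = 0.813386); state ← (V=0, rpm=0)
set_airspeed(19.1): V ← 19.1 m/s
throttle_to(8028): rpm ← 8028
adjust_throttle(-1568): rpm ← 8028 -1568 = 6460
adjust_throttle(-66): rpm ← 6460 -66 = 6394
set_airspeed(67.1): V ← 67.1 m/s
adjust_throttle(-319): rpm ← 6394 -319 = 6075
adjust_airspeed(+12.05): V ← 67.1 +12.05 = 79.15 m/s
final state: V = 79.15 m/s, rpm = 6075 → n = rpm/60 = 101.250000 rev/s
J = V / (n·D) = 79.15 / (101.250000 × 3.526) = 0.221704
regime bands: climb J<0.4067 | cruise [0.4067, 0.8134) | windmill J≥0.8134
J = 0.2217 → climb

J = 0.2217, regime = climb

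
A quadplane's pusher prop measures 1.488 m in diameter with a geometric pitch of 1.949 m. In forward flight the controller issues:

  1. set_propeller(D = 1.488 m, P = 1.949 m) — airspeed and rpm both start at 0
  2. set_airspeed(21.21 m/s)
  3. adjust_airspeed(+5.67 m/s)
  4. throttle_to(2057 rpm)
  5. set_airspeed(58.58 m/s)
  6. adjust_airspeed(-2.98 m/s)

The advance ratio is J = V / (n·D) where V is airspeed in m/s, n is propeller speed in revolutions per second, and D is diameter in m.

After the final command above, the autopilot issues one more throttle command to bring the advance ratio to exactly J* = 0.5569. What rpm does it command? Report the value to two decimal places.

set_propeller: D = 1.488 m, P = 1.949 m (p = P/D = 1.309812); state ← (V=0, rpm=0)
set_airspeed(21.21): V ← 21.21 m/s
adjust_airspeed(+5.67): V ← 21.21 +5.67 = 26.88 m/s
throttle_to(2057): rpm ← 2057
set_airspeed(58.58): V ← 58.58 m/s
adjust_airspeed(-2.98): V ← 58.58 -2.98 = 55.6 m/s
final state: V = 55.6 m/s, rpm = 2057 → n = rpm/60 = 34.283333 rev/s
target J* = 0.5569; solve J* = V/(n·D) for n: n = V/(J*·D) = 55.6/(0.5569 × 1.488) = 67.095693 rev/s
rpm = 60·n = 4025.741576

rpm = 4025.74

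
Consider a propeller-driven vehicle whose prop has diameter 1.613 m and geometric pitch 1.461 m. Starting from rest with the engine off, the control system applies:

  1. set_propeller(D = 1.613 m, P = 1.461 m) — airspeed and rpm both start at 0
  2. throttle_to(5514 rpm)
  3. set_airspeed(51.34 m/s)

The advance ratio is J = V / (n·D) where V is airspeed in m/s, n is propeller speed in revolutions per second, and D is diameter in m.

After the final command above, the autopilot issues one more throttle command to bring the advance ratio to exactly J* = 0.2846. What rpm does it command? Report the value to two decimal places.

rpm = 6710.24

set_propeller: D = 1.613 m, P = 1.461 m (p = P/D = 0.905766); state ← (V=0, rpm=0)
throttle_to(5514): rpm ← 5514
set_airspeed(51.34): V ← 51.34 m/s
final state: V = 51.34 m/s, rpm = 5514 → n = rpm/60 = 91.900000 rev/s
target J* = 0.2846; solve J* = V/(n·D) for n: n = V/(J*·D) = 51.34/(0.2846 × 1.613) = 111.837281 rev/s
rpm = 60·n = 6710.236880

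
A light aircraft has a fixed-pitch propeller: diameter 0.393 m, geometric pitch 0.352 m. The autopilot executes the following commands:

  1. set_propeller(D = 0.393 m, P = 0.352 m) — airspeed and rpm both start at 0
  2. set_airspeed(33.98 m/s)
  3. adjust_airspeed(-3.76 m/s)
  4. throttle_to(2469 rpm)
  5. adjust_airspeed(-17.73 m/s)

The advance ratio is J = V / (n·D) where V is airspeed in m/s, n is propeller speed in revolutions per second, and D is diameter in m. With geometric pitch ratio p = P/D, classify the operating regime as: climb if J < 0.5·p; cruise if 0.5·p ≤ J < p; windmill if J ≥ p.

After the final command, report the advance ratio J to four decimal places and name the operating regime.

J = 0.7723, regime = cruise

set_propeller: D = 0.393 m, P = 0.352 m (p = P/D = 0.895674); state ← (V=0, rpm=0)
set_airspeed(33.98): V ← 33.98 m/s
adjust_airspeed(-3.76): V ← 33.98 -3.76 = 30.22 m/s
throttle_to(2469): rpm ← 2469
adjust_airspeed(-17.73): V ← 30.22 -17.73 = 12.49 m/s
final state: V = 12.49 m/s, rpm = 2469 → n = rpm/60 = 41.150000 rev/s
J = V / (n·D) = 12.49 / (41.150000 × 0.393) = 0.772325
regime bands: climb J<0.4478 | cruise [0.4478, 0.8957) | windmill J≥0.8957
J = 0.7723 → cruise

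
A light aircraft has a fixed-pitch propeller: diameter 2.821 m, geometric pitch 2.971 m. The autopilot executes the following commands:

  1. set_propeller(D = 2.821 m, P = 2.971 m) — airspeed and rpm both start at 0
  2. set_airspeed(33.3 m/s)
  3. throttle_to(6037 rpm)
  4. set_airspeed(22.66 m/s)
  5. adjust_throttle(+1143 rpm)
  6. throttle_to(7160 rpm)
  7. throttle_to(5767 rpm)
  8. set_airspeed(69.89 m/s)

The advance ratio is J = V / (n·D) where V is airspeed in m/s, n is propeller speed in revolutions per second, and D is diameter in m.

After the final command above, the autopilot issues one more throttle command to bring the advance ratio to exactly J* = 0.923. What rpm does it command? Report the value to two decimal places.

set_propeller: D = 2.821 m, P = 2.971 m (p = P/D = 1.053173); state ← (V=0, rpm=0)
set_airspeed(33.3): V ← 33.3 m/s
throttle_to(6037): rpm ← 6037
set_airspeed(22.66): V ← 22.66 m/s
adjust_throttle(+1143): rpm ← 6037 +1143 = 7180
throttle_to(7160): rpm ← 7160
throttle_to(5767): rpm ← 5767
set_airspeed(69.89): V ← 69.89 m/s
final state: V = 69.89 m/s, rpm = 5767 → n = rpm/60 = 96.116667 rev/s
target J* = 0.923; solve J* = V/(n·D) for n: n = V/(J*·D) = 69.89/(0.923 × 2.821) = 26.841715 rev/s
rpm = 60·n = 1610.502872

rpm = 1610.50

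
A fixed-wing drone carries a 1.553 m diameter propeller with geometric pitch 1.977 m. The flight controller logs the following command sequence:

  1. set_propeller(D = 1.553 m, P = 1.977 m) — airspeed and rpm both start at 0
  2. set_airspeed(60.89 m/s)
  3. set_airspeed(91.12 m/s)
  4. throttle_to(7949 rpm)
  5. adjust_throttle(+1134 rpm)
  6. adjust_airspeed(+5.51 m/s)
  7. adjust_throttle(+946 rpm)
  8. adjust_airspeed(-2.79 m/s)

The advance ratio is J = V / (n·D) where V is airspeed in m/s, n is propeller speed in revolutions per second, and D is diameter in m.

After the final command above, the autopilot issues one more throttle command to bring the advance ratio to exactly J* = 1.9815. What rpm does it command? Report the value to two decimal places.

set_propeller: D = 1.553 m, P = 1.977 m (p = P/D = 1.273020); state ← (V=0, rpm=0)
set_airspeed(60.89): V ← 60.89 m/s
set_airspeed(91.12): V ← 91.12 m/s
throttle_to(7949): rpm ← 7949
adjust_throttle(+1134): rpm ← 7949 +1134 = 9083
adjust_airspeed(+5.51): V ← 91.12 +5.51 = 96.63 m/s
adjust_throttle(+946): rpm ← 9083 +946 = 10029
adjust_airspeed(-2.79): V ← 96.63 -2.79 = 93.84 m/s
final state: V = 93.84 m/s, rpm = 10029 → n = rpm/60 = 167.150000 rev/s
target J* = 1.9815; solve J* = V/(n·D) for n: n = V/(J*·D) = 93.84/(1.9815 × 1.553) = 30.494567 rev/s
rpm = 60·n = 1829.674002

rpm = 1829.67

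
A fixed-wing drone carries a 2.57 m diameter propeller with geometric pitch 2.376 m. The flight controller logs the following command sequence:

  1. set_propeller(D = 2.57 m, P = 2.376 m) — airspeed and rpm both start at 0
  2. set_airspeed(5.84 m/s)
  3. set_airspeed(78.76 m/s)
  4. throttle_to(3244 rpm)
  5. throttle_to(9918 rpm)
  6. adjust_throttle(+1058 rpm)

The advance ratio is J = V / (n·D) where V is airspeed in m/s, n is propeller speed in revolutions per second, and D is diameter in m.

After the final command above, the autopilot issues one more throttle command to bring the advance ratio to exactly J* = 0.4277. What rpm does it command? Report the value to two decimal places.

rpm = 4299.17

set_propeller: D = 2.57 m, P = 2.376 m (p = P/D = 0.924514); state ← (V=0, rpm=0)
set_airspeed(5.84): V ← 5.84 m/s
set_airspeed(78.76): V ← 78.76 m/s
throttle_to(3244): rpm ← 3244
throttle_to(9918): rpm ← 9918
adjust_throttle(+1058): rpm ← 9918 +1058 = 10976
final state: V = 78.76 m/s, rpm = 10976 → n = rpm/60 = 182.933333 rev/s
target J* = 0.4277; solve J* = V/(n·D) for n: n = V/(J*·D) = 78.76/(0.4277 × 2.57) = 71.652828 rev/s
rpm = 60·n = 4299.169661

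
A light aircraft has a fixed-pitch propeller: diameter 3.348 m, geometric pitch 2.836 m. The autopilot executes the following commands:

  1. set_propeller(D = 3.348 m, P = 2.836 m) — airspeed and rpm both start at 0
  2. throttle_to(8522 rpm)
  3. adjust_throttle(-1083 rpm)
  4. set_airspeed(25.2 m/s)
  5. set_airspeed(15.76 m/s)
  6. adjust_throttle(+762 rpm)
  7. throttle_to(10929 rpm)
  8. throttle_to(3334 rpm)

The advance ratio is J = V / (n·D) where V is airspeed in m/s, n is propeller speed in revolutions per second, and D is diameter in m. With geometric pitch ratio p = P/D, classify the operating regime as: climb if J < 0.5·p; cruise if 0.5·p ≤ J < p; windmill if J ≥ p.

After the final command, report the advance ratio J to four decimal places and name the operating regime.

set_propeller: D = 3.348 m, P = 2.836 m (p = P/D = 0.847073); state ← (V=0, rpm=0)
throttle_to(8522): rpm ← 8522
adjust_throttle(-1083): rpm ← 8522 -1083 = 7439
set_airspeed(25.2): V ← 25.2 m/s
set_airspeed(15.76): V ← 15.76 m/s
adjust_throttle(+762): rpm ← 7439 +762 = 8201
throttle_to(10929): rpm ← 10929
throttle_to(3334): rpm ← 3334
final state: V = 15.76 m/s, rpm = 3334 → n = rpm/60 = 55.566667 rev/s
J = V / (n·D) = 15.76 / (55.566667 × 3.348) = 0.084714
regime bands: climb J<0.4235 | cruise [0.4235, 0.8471) | windmill J≥0.8471
J = 0.0847 → climb

J = 0.0847, regime = climb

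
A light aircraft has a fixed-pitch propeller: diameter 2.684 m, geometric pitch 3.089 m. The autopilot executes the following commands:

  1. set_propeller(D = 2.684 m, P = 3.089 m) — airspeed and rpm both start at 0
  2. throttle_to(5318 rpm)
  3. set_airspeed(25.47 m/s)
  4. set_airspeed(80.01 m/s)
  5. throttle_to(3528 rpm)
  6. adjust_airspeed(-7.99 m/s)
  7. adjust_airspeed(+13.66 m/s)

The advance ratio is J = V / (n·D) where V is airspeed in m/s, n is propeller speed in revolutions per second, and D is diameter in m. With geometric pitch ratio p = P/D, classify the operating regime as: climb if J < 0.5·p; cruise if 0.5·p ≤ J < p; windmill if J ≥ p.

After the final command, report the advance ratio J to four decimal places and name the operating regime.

J = 0.5429, regime = climb

set_propeller: D = 2.684 m, P = 3.089 m (p = P/D = 1.150894); state ← (V=0, rpm=0)
throttle_to(5318): rpm ← 5318
set_airspeed(25.47): V ← 25.47 m/s
set_airspeed(80.01): V ← 80.01 m/s
throttle_to(3528): rpm ← 3528
adjust_airspeed(-7.99): V ← 80.01 -7.99 = 72.02 m/s
adjust_airspeed(+13.66): V ← 72.02 +13.66 = 85.68 m/s
final state: V = 85.68 m/s, rpm = 3528 → n = rpm/60 = 58.800000 rev/s
J = V / (n·D) = 85.68 / (58.800000 × 2.684) = 0.542900
regime bands: climb J<0.5754 | cruise [0.5754, 1.1509) | windmill J≥1.1509
J = 0.5429 → climb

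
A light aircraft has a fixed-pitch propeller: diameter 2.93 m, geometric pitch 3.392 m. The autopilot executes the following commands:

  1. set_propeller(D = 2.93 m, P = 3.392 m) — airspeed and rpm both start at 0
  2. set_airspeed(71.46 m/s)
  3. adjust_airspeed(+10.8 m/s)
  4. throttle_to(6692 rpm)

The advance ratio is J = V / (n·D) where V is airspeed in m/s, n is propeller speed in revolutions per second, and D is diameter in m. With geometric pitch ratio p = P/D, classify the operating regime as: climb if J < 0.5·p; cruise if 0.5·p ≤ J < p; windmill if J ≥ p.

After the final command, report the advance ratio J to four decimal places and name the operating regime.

set_propeller: D = 2.93 m, P = 3.392 m (p = P/D = 1.157679); state ← (V=0, rpm=0)
set_airspeed(71.46): V ← 71.46 m/s
adjust_airspeed(+10.8): V ← 71.46 +10.8 = 82.26 m/s
throttle_to(6692): rpm ← 6692
final state: V = 82.26 m/s, rpm = 6692 → n = rpm/60 = 111.533333 rev/s
J = V / (n·D) = 82.26 / (111.533333 × 2.93) = 0.251719
regime bands: climb J<0.5788 | cruise [0.5788, 1.1577) | windmill J≥1.1577
J = 0.2517 → climb

J = 0.2517, regime = climb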